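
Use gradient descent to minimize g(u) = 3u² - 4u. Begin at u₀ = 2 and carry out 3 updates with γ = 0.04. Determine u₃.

1.251968

g′(u) = 6u - 4
Step 1: g′(2) = 8; u₁ = 2 − 0.04·8 = 1.68
Step 2: g′(1.68) = 6.08; u₂ = 1.68 − 0.04·6.08 = 1.4368
Step 3: g′(1.4368) = 4.6208; u₃ = 1.4368 − 0.04·4.6208 = 1.251968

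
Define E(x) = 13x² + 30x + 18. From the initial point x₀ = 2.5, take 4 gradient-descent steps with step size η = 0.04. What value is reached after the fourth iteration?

E′(x) = 26x + 30
x₁ = 2.5 − 0.04·95 = -1.3
x₂ = -1.3 − 0.04·(-3.8) = -1.148
x₃ = -1.148 − 0.04·0.152 = -1.15408
x₄ = -1.15408 − 0.04·(-0.00608) = -1.1538368

-1.1538368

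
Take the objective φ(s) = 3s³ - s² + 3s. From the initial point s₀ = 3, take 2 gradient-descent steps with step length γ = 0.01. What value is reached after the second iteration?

φ′(s) = 9s² - 2s + 3
Step 1: φ′(3) = 78; s₁ = 3 − 0.01·78 = 2.22
Step 2: φ′(2.22) = 42.9156; s₂ = 2.22 − 0.01·42.9156 = 1.790844

1.790844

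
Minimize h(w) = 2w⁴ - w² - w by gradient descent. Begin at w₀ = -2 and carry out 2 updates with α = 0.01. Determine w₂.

-1.19295048

h′(w) = 8w³ - 2w - 1
w₁ = -2 − 0.01·(-61) = -1.39
w₂ = -1.39 − 0.01·(-19.704952) = -1.19295048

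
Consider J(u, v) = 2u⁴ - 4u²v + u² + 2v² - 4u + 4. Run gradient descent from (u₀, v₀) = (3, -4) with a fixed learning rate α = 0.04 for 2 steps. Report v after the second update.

∇J = (8u³ - 8uv + 2u - 4, -4u² + 4v)
(u₁, v₁) = (3, -4) − 0.04·(314, -52) = (-9.56, -1.92)
(u₂, v₂) = (-9.56, -1.92) − 0.04·(-7159.744128, -373.2544) = (276.82976512, 13.010176)
v = 13.010176

13.010176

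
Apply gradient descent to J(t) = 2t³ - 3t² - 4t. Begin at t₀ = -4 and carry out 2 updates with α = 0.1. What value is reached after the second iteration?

J′(t) = 6t² - 6t - 4
Step 1: J′(-4) = 116; t₁ = -4 − 0.1·116 = -15.6
Step 2: J′(-15.6) = 1549.76; t₂ = -15.6 − 0.1·1549.76 = -170.576

-170.576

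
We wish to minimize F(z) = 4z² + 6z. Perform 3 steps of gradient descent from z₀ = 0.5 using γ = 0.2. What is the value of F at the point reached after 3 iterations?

F′(z) = 8z + 6
z₁ = 0.5 − 0.2·10 = -1.5
z₂ = -1.5 − 0.2·(-6) = -0.3
z₃ = -0.3 − 0.2·3.6 = -1.02
F(-1.02) = -1.9584

-1.9584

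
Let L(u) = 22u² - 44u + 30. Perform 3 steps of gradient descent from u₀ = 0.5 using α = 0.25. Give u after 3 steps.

501

L′(u) = 44u - 44
u₁ = 0.5 − 0.25·(-22) = 6
u₂ = 6 − 0.25·220 = -49
u₃ = -49 − 0.25·(-2200) = 501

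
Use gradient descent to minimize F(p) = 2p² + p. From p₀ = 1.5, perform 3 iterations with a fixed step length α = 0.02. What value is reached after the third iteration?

F′(p) = 4p + 1
Step 1: F′(1.5) = 7; p₁ = 1.5 − 0.02·7 = 1.36
Step 2: F′(1.36) = 6.44; p₂ = 1.36 − 0.02·6.44 = 1.2312
Step 3: F′(1.2312) = 5.9248; p₃ = 1.2312 − 0.02·5.9248 = 1.112704

1.112704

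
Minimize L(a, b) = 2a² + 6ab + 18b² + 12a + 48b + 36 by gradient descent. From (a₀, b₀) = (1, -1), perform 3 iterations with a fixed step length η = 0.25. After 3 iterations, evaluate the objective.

1641592.78125

∇L = (4a + 6b + 12, 6a + 36b + 48)
(a₁, b₁) = (1, -1) − 0.25·(10, 18) = (-1.5, -5.5)
(a₂, b₂) = (-1.5, -5.5) − 0.25·(-27, -159) = (5.25, 34.25)
(a₃, b₃) = (5.25, 34.25) − 0.25·(238.5, 1312.5) = (-54.375, -293.875)
L(-54.375, -293.875) = 1641592.78125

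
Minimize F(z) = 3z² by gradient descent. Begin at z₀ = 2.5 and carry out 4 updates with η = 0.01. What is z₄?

1.9518724

F′(z) = 6z
Step 1: F′(2.5) = 15; z₁ = 2.5 − 0.01·15 = 2.35
Step 2: F′(2.35) = 14.1; z₂ = 2.35 − 0.01·14.1 = 2.209
Step 3: F′(2.209) = 13.254; z₃ = 2.209 − 0.01·13.254 = 2.07646
Step 4: F′(2.07646) = 12.45876; z₄ = 2.07646 − 0.01·12.45876 = 1.9518724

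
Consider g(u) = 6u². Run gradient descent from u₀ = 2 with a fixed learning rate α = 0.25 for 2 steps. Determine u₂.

g′(u) = 12u
Step 1: g′(2) = 24; u₁ = 2 − 0.25·24 = -4
Step 2: g′(-4) = -48; u₂ = -4 − 0.25·(-48) = 8

8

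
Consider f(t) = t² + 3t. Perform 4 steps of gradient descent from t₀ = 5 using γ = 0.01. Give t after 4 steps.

f′(t) = 2t + 3
Step 1: f′(5) = 13; t₁ = 5 − 0.01·13 = 4.87
Step 2: f′(4.87) = 12.74; t₂ = 4.87 − 0.01·12.74 = 4.7426
Step 3: f′(4.7426) = 12.4852; t₃ = 4.7426 − 0.01·12.4852 = 4.617748
Step 4: f′(4.617748) = 12.235496; t₄ = 4.617748 − 0.01·12.235496 = 4.49539304

4.49539304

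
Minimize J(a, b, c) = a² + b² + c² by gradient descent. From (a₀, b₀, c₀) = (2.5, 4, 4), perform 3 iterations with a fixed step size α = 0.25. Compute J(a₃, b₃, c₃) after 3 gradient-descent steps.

0.59765625

∇J = (2a, 2b, 2c)
(a₁, b₁, c₁) = (2.5, 4, 4) − 0.25·(5, 8, 8) = (1.25, 2, 2)
(a₂, b₂, c₂) = (1.25, 2, 2) − 0.25·(2.5, 4, 4) = (0.625, 1, 1)
(a₃, b₃, c₃) = (0.625, 1, 1) − 0.25·(1.25, 2, 2) = (0.3125, 0.5, 0.5)
J(0.3125, 0.5, 0.5) = 0.59765625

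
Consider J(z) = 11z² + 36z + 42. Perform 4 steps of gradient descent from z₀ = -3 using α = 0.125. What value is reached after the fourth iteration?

-14.42578125

J′(z) = 22z + 36
z₁ = -3 − 0.125·(-30) = 0.75
z₂ = 0.75 − 0.125·52.5 = -5.8125
z₃ = -5.8125 − 0.125·(-91.875) = 5.671875
z₄ = 5.671875 − 0.125·160.78125 = -14.42578125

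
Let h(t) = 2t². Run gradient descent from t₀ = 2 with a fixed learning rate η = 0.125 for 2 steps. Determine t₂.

0.5

h′(t) = 4t
t₁ = 2 − 0.125·8 = 1
t₂ = 1 − 0.125·4 = 0.5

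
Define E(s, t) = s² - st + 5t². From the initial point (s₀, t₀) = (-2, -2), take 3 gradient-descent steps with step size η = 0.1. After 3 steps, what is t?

-0.146

∇E = (2s - t, -s + 10t)
(s₁, t₁) = (-2, -2) − 0.1·(-2, -18) = (-1.8, -0.2)
(s₂, t₂) = (-1.8, -0.2) − 0.1·(-3.4, -0.2) = (-1.46, -0.18)
(s₃, t₃) = (-1.46, -0.18) − 0.1·(-2.74, -0.34) = (-1.186, -0.146)
t = -0.146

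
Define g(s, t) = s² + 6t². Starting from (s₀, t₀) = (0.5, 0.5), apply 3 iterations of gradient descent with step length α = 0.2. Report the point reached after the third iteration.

∇g = (2s, 12t)
(s₁, t₁) = (0.5, 0.5) − 0.2·(1, 6) = (0.3, -0.7)
(s₂, t₂) = (0.3, -0.7) − 0.2·(0.6, -8.4) = (0.18, 0.98)
(s₃, t₃) = (0.18, 0.98) − 0.2·(0.36, 11.76) = (0.108, -1.372)

(0.108, -1.372)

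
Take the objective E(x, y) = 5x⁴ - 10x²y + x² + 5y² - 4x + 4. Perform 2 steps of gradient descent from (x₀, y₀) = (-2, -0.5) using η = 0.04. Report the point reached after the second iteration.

∇E = (20x³ - 20xy + 2x - 4, -10x² + 10y)
(x₁, y₁) = (-2, -0.5) − 0.04·(-188, -45) = (5.52, 1.3)
(x₂, y₂) = (5.52, 1.3) − 0.04·(3227.45216, -291.704) = (-123.5780864, 12.96816)

(-123.5780864, 12.96816)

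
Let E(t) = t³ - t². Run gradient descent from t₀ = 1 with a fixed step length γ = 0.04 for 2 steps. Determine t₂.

E′(t) = 3t² - 2t
t₁ = 1 − 0.04·1 = 0.96
t₂ = 0.96 − 0.04·0.8448 = 0.926208

0.926208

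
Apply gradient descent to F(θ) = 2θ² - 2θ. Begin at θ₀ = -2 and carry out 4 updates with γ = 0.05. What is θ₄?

F′(θ) = 4θ - 2
Step 1: F′(-2) = -10; θ₁ = -2 − 0.05·(-10) = -1.5
Step 2: F′(-1.5) = -8; θ₂ = -1.5 − 0.05·(-8) = -1.1
Step 3: F′(-1.1) = -6.4; θ₃ = -1.1 − 0.05·(-6.4) = -0.78
Step 4: F′(-0.78) = -5.12; θ₄ = -0.78 − 0.05·(-5.12) = -0.524

-0.524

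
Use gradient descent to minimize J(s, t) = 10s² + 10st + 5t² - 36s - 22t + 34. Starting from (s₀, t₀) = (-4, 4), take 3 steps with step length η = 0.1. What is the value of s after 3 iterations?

11.2

∇J = (20s + 10t - 36, 10s + 10t - 22)
Step 1: at (-4, 4), ∇J = (-76, -22) → (-4, 4) − 0.1·(-76, -22) = (3.6, 6.2)
Step 2: at (3.6, 6.2), ∇J = (98, 76) → (3.6, 6.2) − 0.1·(98, 76) = (-6.2, -1.4)
Step 3: at (-6.2, -1.4), ∇J = (-174, -98) → (-6.2, -1.4) − 0.1·(-174, -98) = (11.2, 8.4)
s = 11.2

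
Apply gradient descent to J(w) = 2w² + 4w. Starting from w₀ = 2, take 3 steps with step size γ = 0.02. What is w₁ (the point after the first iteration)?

J′(w) = 4w + 4
w₁ = 2 − 0.02·12 = 1.76

1.76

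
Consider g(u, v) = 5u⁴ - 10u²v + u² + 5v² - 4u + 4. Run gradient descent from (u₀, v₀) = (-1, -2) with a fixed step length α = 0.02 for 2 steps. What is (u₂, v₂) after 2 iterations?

(0.1948928, -1.09952)

∇g = (20u³ - 20uv + 2u - 4, -10u² + 10v)
(u₁, v₁) = (-1, -2) − 0.02·(-66, -30) = (0.32, -1.4)
(u₂, v₂) = (0.32, -1.4) − 0.02·(6.25536, -15.024) = (0.1948928, -1.09952)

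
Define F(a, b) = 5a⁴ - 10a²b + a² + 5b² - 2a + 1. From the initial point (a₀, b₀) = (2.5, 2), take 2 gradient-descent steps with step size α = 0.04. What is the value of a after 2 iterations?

∇F = (20a³ - 20ab + 2a - 2, -10a² + 10b)
(a₁, b₁) = (2.5, 2) − 0.04·(215.5, -42.5) = (-6.12, 3.7)
(a₂, b₂) = (-6.12, 3.7) − 0.04·(-4145.77856, -337.544) = (159.7111424, 17.20176)
a = 159.7111424

159.7111424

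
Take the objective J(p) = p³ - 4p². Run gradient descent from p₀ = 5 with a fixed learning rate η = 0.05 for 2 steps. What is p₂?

J′(p) = 3p² - 8p
p₁ = 5 − 0.05·35 = 3.25
p₂ = 3.25 − 0.05·5.6875 = 2.965625

2.965625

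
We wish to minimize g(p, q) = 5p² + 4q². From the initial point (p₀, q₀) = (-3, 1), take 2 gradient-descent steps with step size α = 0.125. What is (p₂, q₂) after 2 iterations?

(-0.1875, 0)

∇g = (10p, 8q)
Step 1: at (-3, 1), ∇g = (-30, 8) → (-3, 1) − 0.125·(-30, 8) = (0.75, 0)
Step 2: at (0.75, 0), ∇g = (7.5, 0) → (0.75, 0) − 0.125·(7.5, 0) = (-0.1875, 0)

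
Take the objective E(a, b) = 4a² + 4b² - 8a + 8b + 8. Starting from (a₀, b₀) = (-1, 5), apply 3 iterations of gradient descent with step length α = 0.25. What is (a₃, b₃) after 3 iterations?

∇E = (8a - 8, 8b + 8)
Step 1: at (-1, 5), ∇E = (-16, 48) → (-1, 5) − 0.25·(-16, 48) = (3, -7)
Step 2: at (3, -7), ∇E = (16, -48) → (3, -7) − 0.25·(16, -48) = (-1, 5)
Step 3: at (-1, 5), ∇E = (-16, 48) → (-1, 5) − 0.25·(-16, 48) = (3, -7)

(3, -7)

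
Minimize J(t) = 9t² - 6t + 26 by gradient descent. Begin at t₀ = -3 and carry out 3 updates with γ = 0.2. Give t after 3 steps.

J′(t) = 18t - 6
Step 1: J′(-3) = -60; t₁ = -3 − 0.2·(-60) = 9
Step 2: J′(9) = 156; t₂ = 9 − 0.2·156 = -22.2
Step 3: J′(-22.2) = -405.6; t₃ = -22.2 − 0.2·(-405.6) = 58.92

58.92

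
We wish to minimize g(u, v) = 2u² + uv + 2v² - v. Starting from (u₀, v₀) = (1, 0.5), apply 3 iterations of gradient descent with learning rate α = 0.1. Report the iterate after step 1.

(0.55, 0.3)

∇g = (4u + v, u + 4v - 1)
Step 1: at (1, 0.5), ∇g = (4.5, 2) → (1, 0.5) − 0.1·(4.5, 2) = (0.55, 0.3)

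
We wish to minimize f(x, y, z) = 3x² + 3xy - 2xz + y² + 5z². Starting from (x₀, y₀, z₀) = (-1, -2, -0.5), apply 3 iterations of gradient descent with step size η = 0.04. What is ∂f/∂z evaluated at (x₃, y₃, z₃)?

-1.777088

∇f = (6x + 3y - 2z, 3x + 2y, -2x + 10z)
Step 1: at (-1, -2, -0.5), ∇f = (-11, -7, -3) → (-1, -2, -0.5) − 0.04·(-11, -7, -3) = (-0.56, -1.72, -0.38)
Step 2: at (-0.56, -1.72, -0.38), ∇f = (-7.76, -5.12, -2.68) → (-0.56, -1.72, -0.38) − 0.04·(-7.76, -5.12, -2.68) = (-0.2496, -1.5152, -0.2728)
Step 3: at (-0.2496, -1.5152, -0.2728), ∇f = (-5.4976, -3.7792, -2.2288) → (-0.2496, -1.5152, -0.2728) − 0.04·(-5.4976, -3.7792, -2.2288) = (-0.029696, -1.364032, -0.183648)
∂f/∂z at (-0.029696, -1.364032, -0.183648) = -1.777088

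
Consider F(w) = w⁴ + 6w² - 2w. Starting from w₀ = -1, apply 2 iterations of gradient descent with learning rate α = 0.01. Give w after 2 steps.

F′(w) = 4w³ + 12w - 2
Step 1: F′(-1) = -18; w₁ = -1 − 0.01·(-18) = -0.82
Step 2: F′(-0.82) = -14.045472; w₂ = -0.82 − 0.01·(-14.045472) = -0.67954528

-0.67954528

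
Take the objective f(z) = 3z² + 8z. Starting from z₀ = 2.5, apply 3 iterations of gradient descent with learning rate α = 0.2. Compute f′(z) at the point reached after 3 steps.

f′(z) = 6z + 8
Step 1: f′(2.5) = 23; z₁ = 2.5 − 0.2·23 = -2.1
Step 2: f′(-2.1) = -4.6; z₂ = -2.1 − 0.2·(-4.6) = -1.18
Step 3: f′(-1.18) = 0.92; z₃ = -1.18 − 0.2·0.92 = -1.364
f′(z) at (-1.364) = -0.184

-0.184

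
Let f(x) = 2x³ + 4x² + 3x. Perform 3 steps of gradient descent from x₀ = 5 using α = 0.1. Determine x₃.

-9529.0083896

f′(x) = 6x² + 8x + 3
x₁ = 5 − 0.1·193 = -14.3
x₂ = -14.3 − 0.1·1115.54 = -125.854
x₃ = -125.854 − 0.1·94031.543896 = -9529.0083896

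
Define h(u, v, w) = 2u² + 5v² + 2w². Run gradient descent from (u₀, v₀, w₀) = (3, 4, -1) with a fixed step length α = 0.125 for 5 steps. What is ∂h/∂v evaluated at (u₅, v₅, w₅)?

-0.0390625

∇h = (4u, 10v, 4w)
(u₁, v₁, w₁) = (3, 4, -1) − 0.125·(12, 40, -4) = (1.5, -1, -0.5)
(u₂, v₂, w₂) = (1.5, -1, -0.5) − 0.125·(6, -10, -2) = (0.75, 0.25, -0.25)
(u₃, v₃, w₃) = (0.75, 0.25, -0.25) − 0.125·(3, 2.5, -1) = (0.375, -0.0625, -0.125)
(u₄, v₄, w₄) = (0.375, -0.0625, -0.125) − 0.125·(1.5, -0.625, -0.5) = (0.1875, 0.015625, -0.0625)
(u₅, v₅, w₅) = (0.1875, 0.015625, -0.0625) − 0.125·(0.75, 0.15625, -0.25) = (0.09375, -0.00390625, -0.03125)
∂h/∂v at (0.09375, -0.00390625, -0.03125) = -0.0390625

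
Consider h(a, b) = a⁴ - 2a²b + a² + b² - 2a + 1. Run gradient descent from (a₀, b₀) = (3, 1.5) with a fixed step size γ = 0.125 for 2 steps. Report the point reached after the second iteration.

(313.8828125, 21.671875)

∇h = (4a³ - 4ab + 2a - 2, -2a² + 2b)
(a₁, b₁) = (3, 1.5) − 0.125·(94, -15) = (-8.75, 3.375)
(a₂, b₂) = (-8.75, 3.375) − 0.125·(-2581.0625, -146.375) = (313.8828125, 21.671875)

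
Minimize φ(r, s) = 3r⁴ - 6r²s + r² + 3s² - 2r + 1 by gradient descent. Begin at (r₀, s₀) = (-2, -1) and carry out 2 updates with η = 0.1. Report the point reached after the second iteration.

∇φ = (12r³ - 12rs + 2r - 2, -6r² + 6s)
(r₁, s₁) = (-2, -1) − 0.1·(-126, -30) = (10.6, 2)
(r₂, s₂) = (10.6, 2) − 0.1·(14056.992, -662.16) = (-1395.0992, 68.216)

(-1395.0992, 68.216)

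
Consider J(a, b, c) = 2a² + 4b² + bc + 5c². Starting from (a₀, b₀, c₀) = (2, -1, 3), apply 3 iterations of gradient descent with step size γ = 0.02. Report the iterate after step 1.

∇J = (4a, 8b + c, b + 10c)
(a₁, b₁, c₁) = (2, -1, 3) − 0.02·(8, -5, 29) = (1.84, -0.9, 2.42)

(1.84, -0.9, 2.42)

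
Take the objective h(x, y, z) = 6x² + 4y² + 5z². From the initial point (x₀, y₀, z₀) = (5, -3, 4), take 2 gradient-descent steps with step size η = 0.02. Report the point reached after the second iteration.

(2.888, -2.1168, 2.56)

∇h = (12x, 8y, 10z)
Step 1: at (5, -3, 4), ∇h = (60, -24, 40) → (5, -3, 4) − 0.02·(60, -24, 40) = (3.8, -2.52, 3.2)
Step 2: at (3.8, -2.52, 3.2), ∇h = (45.6, -20.16, 32) → (3.8, -2.52, 3.2) − 0.02·(45.6, -20.16, 32) = (2.888, -2.1168, 2.56)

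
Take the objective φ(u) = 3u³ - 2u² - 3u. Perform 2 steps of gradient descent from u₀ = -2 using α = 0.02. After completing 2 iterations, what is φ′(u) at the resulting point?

φ′(u) = 9u² - 4u - 3
Step 1: φ′(-2) = 41; u₁ = -2 − 0.02·41 = -2.82
Step 2: φ′(-2.82) = 79.8516; u₂ = -2.82 − 0.02·79.8516 = -4.417032
φ′(u) at (-4.417032) = 190.259673201216

190.259673201216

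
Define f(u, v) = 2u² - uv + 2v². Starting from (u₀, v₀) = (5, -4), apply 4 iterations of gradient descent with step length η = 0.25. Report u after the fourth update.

∇f = (4u - v, -u + 4v)
(u₁, v₁) = (5, -4) − 0.25·(24, -21) = (-1, 1.25)
(u₂, v₂) = (-1, 1.25) − 0.25·(-5.25, 6) = (0.3125, -0.25)
(u₃, v₃) = (0.3125, -0.25) − 0.25·(1.5, -1.3125) = (-0.0625, 0.078125)
(u₄, v₄) = (-0.0625, 0.078125) − 0.25·(-0.328125, 0.375) = (0.01953125, -0.015625)
u = 0.01953125

0.01953125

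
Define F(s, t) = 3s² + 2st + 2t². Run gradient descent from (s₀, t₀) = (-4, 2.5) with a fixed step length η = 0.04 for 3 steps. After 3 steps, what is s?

∇F = (6s + 2t, 2s + 4t)
(s₁, t₁) = (-4, 2.5) − 0.04·(-19, 2) = (-3.24, 2.42)
(s₂, t₂) = (-3.24, 2.42) − 0.04·(-14.6, 3.2) = (-2.656, 2.292)
(s₃, t₃) = (-2.656, 2.292) − 0.04·(-11.352, 3.856) = (-2.20192, 2.13776)
s = -2.20192

-2.20192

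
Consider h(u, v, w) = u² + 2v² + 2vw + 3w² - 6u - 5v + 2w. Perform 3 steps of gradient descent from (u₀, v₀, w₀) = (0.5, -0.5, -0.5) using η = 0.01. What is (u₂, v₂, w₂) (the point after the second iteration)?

∇h = (2u - 6, 4v + 2w - 5, 2v + 6w + 2)
Step 1: at (0.5, -0.5, -0.5), ∇h = (-5, -8, -2) → (0.5, -0.5, -0.5) − 0.01·(-5, -8, -2) = (0.55, -0.42, -0.48)
Step 2: at (0.55, -0.42, -0.48), ∇h = (-4.9, -7.64, -1.72) → (0.55, -0.42, -0.48) − 0.01·(-4.9, -7.64, -1.72) = (0.599, -0.3436, -0.4628)

(0.599, -0.3436, -0.4628)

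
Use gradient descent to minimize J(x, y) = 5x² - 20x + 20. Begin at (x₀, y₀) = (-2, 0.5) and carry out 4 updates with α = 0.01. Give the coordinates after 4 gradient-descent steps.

(-0.6244, 0.5)

∇J = (10x - 20, 0)
(x₁, y₁) = (-2, 0.5) − 0.01·(-40, 0) = (-1.6, 0.5)
(x₂, y₂) = (-1.6, 0.5) − 0.01·(-36, 0) = (-1.24, 0.5)
(x₃, y₃) = (-1.24, 0.5) − 0.01·(-32.4, 0) = (-0.916, 0.5)
(x₄, y₄) = (-0.916, 0.5) − 0.01·(-29.16, 0) = (-0.6244, 0.5)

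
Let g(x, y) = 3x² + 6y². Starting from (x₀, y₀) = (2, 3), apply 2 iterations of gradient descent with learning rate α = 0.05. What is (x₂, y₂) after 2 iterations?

∇g = (6x, 12y)
(x₁, y₁) = (2, 3) − 0.05·(12, 36) = (1.4, 1.2)
(x₂, y₂) = (1.4, 1.2) − 0.05·(8.4, 14.4) = (0.98, 0.48)

(0.98, 0.48)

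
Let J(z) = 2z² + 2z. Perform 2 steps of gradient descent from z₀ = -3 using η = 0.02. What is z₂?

J′(z) = 4z + 2
z₁ = -3 − 0.02·(-10) = -2.8
z₂ = -2.8 − 0.02·(-9.2) = -2.616

-2.616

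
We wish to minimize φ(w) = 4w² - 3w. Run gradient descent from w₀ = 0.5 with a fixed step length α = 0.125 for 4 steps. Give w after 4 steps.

0.375

φ′(w) = 8w - 3
Step 1: φ′(0.5) = 1; w₁ = 0.5 − 0.125·1 = 0.375
Step 2: φ′(0.375) = 0; w₂ = 0.375 − 0.125·0 = 0.375
Step 3: φ′(0.375) = 0; w₃ = 0.375 − 0.125·0 = 0.375
Step 4: φ′(0.375) = 0; w₄ = 0.375 − 0.125·0 = 0.375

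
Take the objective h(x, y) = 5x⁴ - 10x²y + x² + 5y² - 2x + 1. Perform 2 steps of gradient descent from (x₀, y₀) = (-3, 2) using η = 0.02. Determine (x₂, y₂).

(-55.8126464, 8.90272)

∇h = (20x³ - 20xy + 2x - 2, -10x² + 10y)
Step 1: at (-3, 2), ∇h = (-428, -70) → (-3, 2) − 0.02·(-428, -70) = (5.56, 3.4)
Step 2: at (5.56, 3.4), ∇h = (3068.63232, -275.136) → (5.56, 3.4) − 0.02·(3068.63232, -275.136) = (-55.8126464, 8.90272)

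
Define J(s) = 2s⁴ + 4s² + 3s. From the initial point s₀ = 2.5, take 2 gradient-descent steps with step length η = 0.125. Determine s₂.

4095.625

J′(s) = 8s³ + 8s + 3
s₁ = 2.5 − 0.125·148 = -16
s₂ = -16 − 0.125·(-32893) = 4095.625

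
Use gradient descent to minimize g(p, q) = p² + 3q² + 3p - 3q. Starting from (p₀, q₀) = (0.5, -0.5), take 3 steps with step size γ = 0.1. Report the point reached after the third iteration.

∇g = (2p + 3, 6q - 3)
(p₁, q₁) = (0.5, -0.5) − 0.1·(4, -6) = (0.1, 0.1)
(p₂, q₂) = (0.1, 0.1) − 0.1·(3.2, -2.4) = (-0.22, 0.34)
(p₃, q₃) = (-0.22, 0.34) − 0.1·(2.56, -0.96) = (-0.476, 0.436)

(-0.476, 0.436)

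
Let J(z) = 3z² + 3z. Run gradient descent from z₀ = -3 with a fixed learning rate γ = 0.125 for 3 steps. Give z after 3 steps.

-0.5390625

J′(z) = 6z + 3
z₁ = -3 − 0.125·(-15) = -1.125
z₂ = -1.125 − 0.125·(-3.75) = -0.65625
z₃ = -0.65625 − 0.125·(-0.9375) = -0.5390625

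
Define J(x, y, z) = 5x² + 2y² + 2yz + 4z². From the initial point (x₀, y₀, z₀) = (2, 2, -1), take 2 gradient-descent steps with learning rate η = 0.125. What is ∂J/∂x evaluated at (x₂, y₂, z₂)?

∇J = (10x, 4y + 2z, 2y + 8z)
(x₁, y₁, z₁) = (2, 2, -1) − 0.125·(20, 6, -4) = (-0.5, 1.25, -0.5)
(x₂, y₂, z₂) = (-0.5, 1.25, -0.5) − 0.125·(-5, 4, -1.5) = (0.125, 0.75, -0.3125)
∂J/∂x at (0.125, 0.75, -0.3125) = 1.25

1.25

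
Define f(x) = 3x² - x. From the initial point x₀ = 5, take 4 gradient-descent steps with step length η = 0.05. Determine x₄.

1.32715

f′(x) = 6x - 1
x₁ = 5 − 0.05·29 = 3.55
x₂ = 3.55 − 0.05·20.3 = 2.535
x₃ = 2.535 − 0.05·14.21 = 1.8245
x₄ = 1.8245 − 0.05·9.947 = 1.32715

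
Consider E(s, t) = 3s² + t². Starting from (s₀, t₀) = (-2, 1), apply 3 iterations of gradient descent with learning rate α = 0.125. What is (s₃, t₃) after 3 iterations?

(-0.03125, 0.421875)

∇E = (6s, 2t)
Step 1: at (-2, 1), ∇E = (-12, 2) → (-2, 1) − 0.125·(-12, 2) = (-0.5, 0.75)
Step 2: at (-0.5, 0.75), ∇E = (-3, 1.5) → (-0.5, 0.75) − 0.125·(-3, 1.5) = (-0.125, 0.5625)
Step 3: at (-0.125, 0.5625), ∇E = (-0.75, 1.125) → (-0.125, 0.5625) − 0.125·(-0.75, 1.125) = (-0.03125, 0.421875)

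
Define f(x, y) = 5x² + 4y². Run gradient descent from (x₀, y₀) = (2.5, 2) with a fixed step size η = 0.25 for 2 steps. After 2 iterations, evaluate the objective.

174.203125

∇f = (10x, 8y)
Step 1: at (2.5, 2), ∇f = (25, 16) → (2.5, 2) − 0.25·(25, 16) = (-3.75, -2)
Step 2: at (-3.75, -2), ∇f = (-37.5, -16) → (-3.75, -2) − 0.25·(-37.5, -16) = (5.625, 2)
f(5.625, 2) = 174.203125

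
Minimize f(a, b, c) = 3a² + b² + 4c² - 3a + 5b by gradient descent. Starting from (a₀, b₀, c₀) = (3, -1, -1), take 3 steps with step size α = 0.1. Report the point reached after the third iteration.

∇f = (6a - 3, 2b + 5, 8c)
Step 1: at (3, -1, -1), ∇f = (15, 3, -8) → (3, -1, -1) − 0.1·(15, 3, -8) = (1.5, -1.3, -0.2)
Step 2: at (1.5, -1.3, -0.2), ∇f = (6, 2.4, -1.6) → (1.5, -1.3, -0.2) − 0.1·(6, 2.4, -1.6) = (0.9, -1.54, -0.04)
Step 3: at (0.9, -1.54, -0.04), ∇f = (2.4, 1.92, -0.32) → (0.9, -1.54, -0.04) − 0.1·(2.4, 1.92, -0.32) = (0.66, -1.732, -0.008)

(0.66, -1.732, -0.008)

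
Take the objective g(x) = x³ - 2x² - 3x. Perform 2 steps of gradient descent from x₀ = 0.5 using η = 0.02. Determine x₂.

g′(x) = 3x² - 4x - 3
x₁ = 0.5 − 0.02·(-4.25) = 0.585
x₂ = 0.585 − 0.02·(-4.313325) = 0.6712665

0.6712665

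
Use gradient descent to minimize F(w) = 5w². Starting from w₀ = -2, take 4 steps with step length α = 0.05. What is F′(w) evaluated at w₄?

F′(w) = 10w
Step 1: F′(-2) = -20; w₁ = -2 − 0.05·(-20) = -1
Step 2: F′(-1) = -10; w₂ = -1 − 0.05·(-10) = -0.5
Step 3: F′(-0.5) = -5; w₃ = -0.5 − 0.05·(-5) = -0.25
Step 4: F′(-0.25) = -2.5; w₄ = -0.25 − 0.05·(-2.5) = -0.125
F′(w) at (-0.125) = -1.25

-1.25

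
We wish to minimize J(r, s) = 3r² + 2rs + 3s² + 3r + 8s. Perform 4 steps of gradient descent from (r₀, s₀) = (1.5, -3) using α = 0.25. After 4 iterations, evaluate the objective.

-5.3125

∇J = (6r + 2s + 3, 2r + 6s + 8)
(r₁, s₁) = (1.5, -3) − 0.25·(6, -7) = (0, -1.25)
(r₂, s₂) = (0, -1.25) − 0.25·(0.5, 0.5) = (-0.125, -1.375)
(r₃, s₃) = (-0.125, -1.375) − 0.25·(-0.5, -0.5) = (0, -1.25)
(r₄, s₄) = (0, -1.25) − 0.25·(0.5, 0.5) = (-0.125, -1.375)
J(-0.125, -1.375) = -5.3125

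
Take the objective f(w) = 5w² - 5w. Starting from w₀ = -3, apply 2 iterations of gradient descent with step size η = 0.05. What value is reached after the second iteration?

-0.375

f′(w) = 10w - 5
Step 1: f′(-3) = -35; w₁ = -3 − 0.05·(-35) = -1.25
Step 2: f′(-1.25) = -17.5; w₂ = -1.25 − 0.05·(-17.5) = -0.375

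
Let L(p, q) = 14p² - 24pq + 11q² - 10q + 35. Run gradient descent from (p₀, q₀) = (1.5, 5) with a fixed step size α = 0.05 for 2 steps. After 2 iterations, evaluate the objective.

∇L = (28p - 24q, -24p + 22q - 10)
(p₁, q₁) = (1.5, 5) − 0.05·(-78, 64) = (5.4, 1.8)
(p₂, q₂) = (5.4, 1.8) − 0.05·(108, -100) = (0, 6.8)
L(0, 6.8) = 475.64

475.64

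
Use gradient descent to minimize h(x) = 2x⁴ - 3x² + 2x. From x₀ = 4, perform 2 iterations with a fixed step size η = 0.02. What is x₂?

24.68192

h′(x) = 8x³ - 6x + 2
Step 1: h′(4) = 490; x₁ = 4 − 0.02·490 = -5.8
Step 2: h′(-5.8) = -1524.096; x₂ = -5.8 − 0.02·(-1524.096) = 24.68192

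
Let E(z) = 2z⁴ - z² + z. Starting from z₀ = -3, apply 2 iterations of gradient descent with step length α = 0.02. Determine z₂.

0.94431488

E′(z) = 8z³ - 2z + 1
Step 1: E′(-3) = -209; z₁ = -3 − 0.02·(-209) = 1.18
Step 2: E′(1.18) = 11.784256; z₂ = 1.18 − 0.02·11.784256 = 0.94431488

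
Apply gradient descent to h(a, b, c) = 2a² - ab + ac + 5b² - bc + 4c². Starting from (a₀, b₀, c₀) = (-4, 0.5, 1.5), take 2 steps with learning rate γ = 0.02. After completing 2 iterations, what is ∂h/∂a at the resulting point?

-12.714

∇h = (4a - b + c, -a + 10b - c, a - b + 8c)
(a₁, b₁, c₁) = (-4, 0.5, 1.5) − 0.02·(-15, 7.5, 7.5) = (-3.7, 0.35, 1.35)
(a₂, b₂, c₂) = (-3.7, 0.35, 1.35) − 0.02·(-13.8, 5.85, 6.75) = (-3.424, 0.233, 1.215)
∂h/∂a at (-3.424, 0.233, 1.215) = -12.714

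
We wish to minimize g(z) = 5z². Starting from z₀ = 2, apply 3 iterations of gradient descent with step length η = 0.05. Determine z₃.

0.25

g′(z) = 10z
Step 1: g′(2) = 20; z₁ = 2 − 0.05·20 = 1
Step 2: g′(1) = 10; z₂ = 1 − 0.05·10 = 0.5
Step 3: g′(0.5) = 5; z₃ = 0.5 − 0.05·5 = 0.25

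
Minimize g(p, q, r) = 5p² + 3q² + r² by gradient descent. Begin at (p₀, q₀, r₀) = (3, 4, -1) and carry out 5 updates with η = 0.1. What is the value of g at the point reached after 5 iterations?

∇g = (10p, 6q, 2r)
(p₁, q₁, r₁) = (3, 4, -1) − 0.1·(30, 24, -2) = (0, 1.6, -0.8)
(p₂, q₂, r₂) = (0, 1.6, -0.8) − 0.1·(0, 9.6, -1.6) = (0, 0.64, -0.64)
(p₃, q₃, r₃) = (0, 0.64, -0.64) − 0.1·(0, 3.84, -1.28) = (0, 0.256, -0.512)
(p₄, q₄, r₄) = (0, 0.256, -0.512) − 0.1·(0, 1.536, -1.024) = (0, 0.1024, -0.4096)
(p₅, q₅, r₅) = (0, 0.1024, -0.4096) − 0.1·(0, 0.6144, -0.8192) = (0, 0.04096, -0.32768)
g(0, 0.04096, -0.32768) = 0.1124073472

0.1124073472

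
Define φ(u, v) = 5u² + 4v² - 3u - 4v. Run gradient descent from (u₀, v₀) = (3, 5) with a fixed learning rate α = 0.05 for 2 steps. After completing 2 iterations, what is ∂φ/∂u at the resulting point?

6.75

∇φ = (10u - 3, 8v - 4)
Step 1: at (3, 5), ∇φ = (27, 36) → (3, 5) − 0.05·(27, 36) = (1.65, 3.2)
Step 2: at (1.65, 3.2), ∇φ = (13.5, 21.6) → (1.65, 3.2) − 0.05·(13.5, 21.6) = (0.975, 2.12)
∂φ/∂u at (0.975, 2.12) = 6.75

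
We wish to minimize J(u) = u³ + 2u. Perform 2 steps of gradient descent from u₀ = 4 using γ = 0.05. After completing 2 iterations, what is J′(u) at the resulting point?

J′(u) = 3u² + 2
u₁ = 4 − 0.05·50 = 1.5
u₂ = 1.5 − 0.05·8.75 = 1.0625
J′(u) at (1.0625) = 5.38671875

5.38671875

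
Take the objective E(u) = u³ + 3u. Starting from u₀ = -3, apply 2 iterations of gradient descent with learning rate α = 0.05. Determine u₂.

E′(u) = 3u² + 3
u₁ = -3 − 0.05·30 = -4.5
u₂ = -4.5 − 0.05·63.75 = -7.6875

-7.6875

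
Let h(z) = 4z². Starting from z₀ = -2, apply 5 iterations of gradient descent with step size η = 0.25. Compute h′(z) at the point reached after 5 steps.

16

h′(z) = 8z
z₁ = -2 − 0.25·(-16) = 2
z₂ = 2 − 0.25·16 = -2
z₃ = -2 − 0.25·(-16) = 2
z₄ = 2 − 0.25·16 = -2
z₅ = -2 − 0.25·(-16) = 2
h′(z) at (2) = 16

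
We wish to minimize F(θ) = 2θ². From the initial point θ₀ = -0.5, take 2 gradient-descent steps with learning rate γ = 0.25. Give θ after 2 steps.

0

F′(θ) = 4θ
Step 1: F′(-0.5) = -2; θ₁ = -0.5 − 0.25·(-2) = 0
Step 2: F′(0) = 0; θ₂ = 0 − 0.25·0 = 0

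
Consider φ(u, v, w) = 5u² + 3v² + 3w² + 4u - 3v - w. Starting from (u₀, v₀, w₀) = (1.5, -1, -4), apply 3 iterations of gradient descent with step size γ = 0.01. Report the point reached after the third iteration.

(0.9851, -0.745876, -3.2941)

∇φ = (10u + 4, 6v - 3, 6w - 1)
Step 1: at (1.5, -1, -4), ∇φ = (19, -9, -25) → (1.5, -1, -4) − 0.01·(19, -9, -25) = (1.31, -0.91, -3.75)
Step 2: at (1.31, -0.91, -3.75), ∇φ = (17.1, -8.46, -23.5) → (1.31, -0.91, -3.75) − 0.01·(17.1, -8.46, -23.5) = (1.139, -0.8254, -3.515)
Step 3: at (1.139, -0.8254, -3.515), ∇φ = (15.39, -7.9524, -22.09) → (1.139, -0.8254, -3.515) − 0.01·(15.39, -7.9524, -22.09) = (0.9851, -0.745876, -3.2941)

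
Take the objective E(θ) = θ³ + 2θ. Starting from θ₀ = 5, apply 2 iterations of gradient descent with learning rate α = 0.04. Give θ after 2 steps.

E′(θ) = 3θ² + 2
θ₁ = 5 − 0.04·77 = 1.92
θ₂ = 1.92 − 0.04·13.0592 = 1.397632

1.397632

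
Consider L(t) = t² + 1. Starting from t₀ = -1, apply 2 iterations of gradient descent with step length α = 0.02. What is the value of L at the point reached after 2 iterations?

L′(t) = 2t
t₁ = -1 − 0.02·(-2) = -0.96
t₂ = -0.96 − 0.02·(-1.92) = -0.9216
L(-0.9216) = 1.84934656

1.84934656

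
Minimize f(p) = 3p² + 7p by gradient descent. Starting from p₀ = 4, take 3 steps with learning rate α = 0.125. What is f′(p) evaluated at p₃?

0.484375

f′(p) = 6p + 7
p₁ = 4 − 0.125·31 = 0.125
p₂ = 0.125 − 0.125·7.75 = -0.84375
p₃ = -0.84375 − 0.125·1.9375 = -1.0859375
f′(p) at (-1.0859375) = 0.484375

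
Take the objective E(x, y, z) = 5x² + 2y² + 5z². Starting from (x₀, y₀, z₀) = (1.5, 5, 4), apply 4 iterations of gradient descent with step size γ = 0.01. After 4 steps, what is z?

∇E = (10x, 4y, 10z)
Step 1: at (1.5, 5, 4), ∇E = (15, 20, 40) → (1.5, 5, 4) − 0.01·(15, 20, 40) = (1.35, 4.8, 3.6)
Step 2: at (1.35, 4.8, 3.6), ∇E = (13.5, 19.2, 36) → (1.35, 4.8, 3.6) − 0.01·(13.5, 19.2, 36) = (1.215, 4.608, 3.24)
Step 3: at (1.215, 4.608, 3.24), ∇E = (12.15, 18.432, 32.4) → (1.215, 4.608, 3.24) − 0.01·(12.15, 18.432, 32.4) = (1.0935, 4.42368, 2.916)
Step 4: at (1.0935, 4.42368, 2.916), ∇E = (10.935, 17.69472, 29.16) → (1.0935, 4.42368, 2.916) − 0.01·(10.935, 17.69472, 29.16) = (0.98415, 4.2467328, 2.6244)
z = 2.6244

2.6244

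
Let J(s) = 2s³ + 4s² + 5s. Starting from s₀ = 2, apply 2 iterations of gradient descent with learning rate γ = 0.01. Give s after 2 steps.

1.23185

J′(s) = 6s² + 8s + 5
s₁ = 2 − 0.01·45 = 1.55
s₂ = 1.55 − 0.01·31.815 = 1.23185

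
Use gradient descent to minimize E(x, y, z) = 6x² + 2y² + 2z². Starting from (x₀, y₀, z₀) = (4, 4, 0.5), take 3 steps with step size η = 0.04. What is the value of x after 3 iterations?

∇E = (12x, 4y, 4z)
(x₁, y₁, z₁) = (4, 4, 0.5) − 0.04·(48, 16, 2) = (2.08, 3.36, 0.42)
(x₂, y₂, z₂) = (2.08, 3.36, 0.42) − 0.04·(24.96, 13.44, 1.68) = (1.0816, 2.8224, 0.3528)
(x₃, y₃, z₃) = (1.0816, 2.8224, 0.3528) − 0.04·(12.9792, 11.2896, 1.4112) = (0.562432, 2.370816, 0.296352)
x = 0.562432

0.562432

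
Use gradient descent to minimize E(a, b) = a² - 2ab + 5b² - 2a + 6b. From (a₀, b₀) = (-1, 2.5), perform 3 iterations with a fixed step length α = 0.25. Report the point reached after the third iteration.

∇E = (2a - 2b - 2, -2a + 10b + 6)
Step 1: at (-1, 2.5), ∇E = (-9, 33) → (-1, 2.5) − 0.25·(-9, 33) = (1.25, -5.75)
Step 2: at (1.25, -5.75), ∇E = (12, -54) → (1.25, -5.75) − 0.25·(12, -54) = (-1.75, 7.75)
Step 3: at (-1.75, 7.75), ∇E = (-21, 87) → (-1.75, 7.75) − 0.25·(-21, 87) = (3.5, -14)

(3.5, -14)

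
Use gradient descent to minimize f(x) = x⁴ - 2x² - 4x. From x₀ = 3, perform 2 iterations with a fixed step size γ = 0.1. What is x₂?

87.0512

f′(x) = 4x³ - 4x - 4
Step 1: f′(3) = 92; x₁ = 3 − 0.1·92 = -6.2
Step 2: f′(-6.2) = -932.512; x₂ = -6.2 − 0.1·(-932.512) = 87.0512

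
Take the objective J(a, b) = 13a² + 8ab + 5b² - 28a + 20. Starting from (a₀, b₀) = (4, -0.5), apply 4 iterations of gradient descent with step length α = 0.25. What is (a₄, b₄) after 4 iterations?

∇J = (26a + 8b - 28, 8a + 10b)
(a₁, b₁) = (4, -0.5) − 0.25·(72, 27) = (-14, -7.25)
(a₂, b₂) = (-14, -7.25) − 0.25·(-450, -184.5) = (98.5, 38.875)
(a₃, b₃) = (98.5, 38.875) − 0.25·(2844, 1176.75) = (-612.5, -255.3125)
(a₄, b₄) = (-612.5, -255.3125) − 0.25·(-17995.5, -7453.125) = (3886.375, 1607.96875)

(3886.375, 1607.96875)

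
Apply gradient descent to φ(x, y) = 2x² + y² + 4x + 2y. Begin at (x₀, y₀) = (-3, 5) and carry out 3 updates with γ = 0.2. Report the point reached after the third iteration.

∇φ = (4x + 4, 2y + 2)
Step 1: at (-3, 5), ∇φ = (-8, 12) → (-3, 5) − 0.2·(-8, 12) = (-1.4, 2.6)
Step 2: at (-1.4, 2.6), ∇φ = (-1.6, 7.2) → (-1.4, 2.6) − 0.2·(-1.6, 7.2) = (-1.08, 1.16)
Step 3: at (-1.08, 1.16), ∇φ = (-0.32, 4.32) → (-1.08, 1.16) − 0.2·(-0.32, 4.32) = (-1.016, 0.296)

(-1.016, 0.296)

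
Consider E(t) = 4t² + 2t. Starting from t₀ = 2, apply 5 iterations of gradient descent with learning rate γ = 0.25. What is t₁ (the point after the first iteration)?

E′(t) = 8t + 2
t₁ = 2 − 0.25·18 = -2.5

-2.5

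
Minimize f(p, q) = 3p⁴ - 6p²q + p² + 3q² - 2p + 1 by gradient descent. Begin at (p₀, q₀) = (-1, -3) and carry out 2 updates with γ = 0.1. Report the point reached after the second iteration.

(-88.3696, 10.344)

∇f = (12p³ - 12pq + 2p - 2, -6p² + 6q)
(p₁, q₁) = (-1, -3) − 0.1·(-52, -24) = (4.2, -0.6)
(p₂, q₂) = (4.2, -0.6) − 0.1·(925.696, -109.44) = (-88.3696, 10.344)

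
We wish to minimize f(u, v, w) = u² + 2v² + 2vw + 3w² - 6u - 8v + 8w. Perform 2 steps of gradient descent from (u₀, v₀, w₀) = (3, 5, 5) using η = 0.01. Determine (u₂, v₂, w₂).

(3, 4.5784, 4.0732)

∇f = (2u - 6, 4v + 2w - 8, 2v + 6w + 8)
(u₁, v₁, w₁) = (3, 5, 5) − 0.01·(0, 22, 48) = (3, 4.78, 4.52)
(u₂, v₂, w₂) = (3, 4.78, 4.52) − 0.01·(0, 20.16, 44.68) = (3, 4.5784, 4.0732)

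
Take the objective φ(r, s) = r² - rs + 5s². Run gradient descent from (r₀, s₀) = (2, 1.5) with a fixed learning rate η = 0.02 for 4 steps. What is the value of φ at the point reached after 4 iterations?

4.53168369699472

∇φ = (2r - s, -r + 10s)
Step 1: at (2, 1.5), ∇φ = (2.5, 13) → (2, 1.5) − 0.02·(2.5, 13) = (1.95, 1.24)
Step 2: at (1.95, 1.24), ∇φ = (2.66, 10.45) → (1.95, 1.24) − 0.02·(2.66, 10.45) = (1.8968, 1.031)
Step 3: at (1.8968, 1.031), ∇φ = (2.7626, 8.4132) → (1.8968, 1.031) − 0.02·(2.7626, 8.4132) = (1.841548, 0.862736)
Step 4: at (1.841548, 0.862736), ∇φ = (2.82036, 6.785812) → (1.841548, 0.862736) − 0.02·(2.82036, 6.785812) = (1.7851408, 0.72701976)
φ(1.7851408, 0.72701976) = 4.53168369699472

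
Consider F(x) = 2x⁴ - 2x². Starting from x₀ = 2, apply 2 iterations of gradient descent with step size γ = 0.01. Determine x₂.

F′(x) = 8x³ - 4x
Step 1: F′(2) = 56; x₁ = 2 − 0.01·56 = 1.44
Step 2: F′(1.44) = 18.127872; x₂ = 1.44 − 0.01·18.127872 = 1.25872128

1.25872128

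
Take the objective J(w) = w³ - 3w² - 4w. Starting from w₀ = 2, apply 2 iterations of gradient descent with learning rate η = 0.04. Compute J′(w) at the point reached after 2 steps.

-2.096098459648

J′(w) = 3w² - 6w - 4
w₁ = 2 − 0.04·(-4) = 2.16
w₂ = 2.16 − 0.04·(-2.9632) = 2.278528
J′(w) at (2.278528) = -2.096098459648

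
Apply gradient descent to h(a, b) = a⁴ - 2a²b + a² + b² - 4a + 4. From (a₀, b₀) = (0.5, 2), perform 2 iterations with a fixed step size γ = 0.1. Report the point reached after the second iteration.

∇h = (4a³ - 4ab + 2a - 4, -2a² + 2b)
(a₁, b₁) = (0.5, 2) − 0.1·(-6.5, 3.5) = (1.15, 1.65)
(a₂, b₂) = (1.15, 1.65) − 0.1·(-3.2065, 0.655) = (1.47065, 1.5845)

(1.47065, 1.5845)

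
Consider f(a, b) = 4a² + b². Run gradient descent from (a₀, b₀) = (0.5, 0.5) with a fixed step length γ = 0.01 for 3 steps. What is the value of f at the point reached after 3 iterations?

0.82781559656

∇f = (8a, 2b)
Step 1: at (0.5, 0.5), ∇f = (4, 1) → (0.5, 0.5) − 0.01·(4, 1) = (0.46, 0.49)
Step 2: at (0.46, 0.49), ∇f = (3.68, 0.98) → (0.46, 0.49) − 0.01·(3.68, 0.98) = (0.4232, 0.4802)
Step 3: at (0.4232, 0.4802), ∇f = (3.3856, 0.9604) → (0.4232, 0.4802) − 0.01·(3.3856, 0.9604) = (0.389344, 0.470596)
f(0.389344, 0.470596) = 0.82781559656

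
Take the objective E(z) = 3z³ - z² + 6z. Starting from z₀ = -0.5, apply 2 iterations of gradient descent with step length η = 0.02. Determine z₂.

E′(z) = 9z² - 2z + 6
z₁ = -0.5 − 0.02·9.25 = -0.685
z₂ = -0.685 − 0.02·11.593025 = -0.9168605

-0.9168605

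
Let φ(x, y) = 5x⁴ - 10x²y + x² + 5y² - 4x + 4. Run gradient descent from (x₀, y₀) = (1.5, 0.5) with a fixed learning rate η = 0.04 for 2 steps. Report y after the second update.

0.84544

∇φ = (20x³ - 20xy + 2x - 4, -10x² + 10y)
Step 1: at (1.5, 0.5), ∇φ = (51.5, -17.5) → (1.5, 0.5) − 0.04·(51.5, -17.5) = (-0.56, 1.2)
Step 2: at (-0.56, 1.2), ∇φ = (4.80768, 8.864) → (-0.56, 1.2) − 0.04·(4.80768, 8.864) = (-0.7523072, 0.84544)
y = 0.84544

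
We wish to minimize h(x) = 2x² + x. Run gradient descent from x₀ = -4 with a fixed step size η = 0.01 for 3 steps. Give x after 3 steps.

h′(x) = 4x + 1
x₁ = -4 − 0.01·(-15) = -3.85
x₂ = -3.85 − 0.01·(-14.4) = -3.706
x₃ = -3.706 − 0.01·(-13.824) = -3.56776

-3.56776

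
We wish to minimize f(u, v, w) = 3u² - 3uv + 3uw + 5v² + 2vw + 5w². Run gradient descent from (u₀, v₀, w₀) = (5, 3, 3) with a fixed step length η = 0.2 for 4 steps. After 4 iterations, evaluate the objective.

∇f = (6u - 3v + 3w, -3u + 10v + 2w, 3u + 2v + 10w)
Step 1: at (5, 3, 3), ∇f = (30, 21, 51) → (5, 3, 3) − 0.2·(30, 21, 51) = (-1, -1.2, -7.2)
Step 2: at (-1, -1.2, -7.2), ∇f = (-24, -23.4, -77.4) → (-1, -1.2, -7.2) − 0.2·(-24, -23.4, -77.4) = (3.8, 3.48, 8.28)
Step 3: at (3.8, 3.48, 8.28), ∇f = (37.2, 39.96, 101.16) → (3.8, 3.48, 8.28) − 0.2·(37.2, 39.96, 101.16) = (-3.64, -4.512, -11.952)
Step 4: at (-3.64, -4.512, -11.952), ∇f = (-44.16, -58.104, -139.464) → (-3.64, -4.512, -11.952) − 0.2·(-44.16, -58.104, -139.464) = (5.192, 7.1088, 15.9408)
f(5.192, 7.1088, 15.9408) = 1968.29845248

1968.29845248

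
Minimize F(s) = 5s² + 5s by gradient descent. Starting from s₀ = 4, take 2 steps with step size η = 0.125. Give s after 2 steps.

-0.21875

F′(s) = 10s + 5
s₁ = 4 − 0.125·45 = -1.625
s₂ = -1.625 − 0.125·(-11.25) = -0.21875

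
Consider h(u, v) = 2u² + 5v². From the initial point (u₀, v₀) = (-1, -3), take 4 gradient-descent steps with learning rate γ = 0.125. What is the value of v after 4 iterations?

-0.01171875

∇h = (4u, 10v)
Step 1: at (-1, -3), ∇h = (-4, -30) → (-1, -3) − 0.125·(-4, -30) = (-0.5, 0.75)
Step 2: at (-0.5, 0.75), ∇h = (-2, 7.5) → (-0.5, 0.75) − 0.125·(-2, 7.5) = (-0.25, -0.1875)
Step 3: at (-0.25, -0.1875), ∇h = (-1, -1.875) → (-0.25, -0.1875) − 0.125·(-1, -1.875) = (-0.125, 0.046875)
Step 4: at (-0.125, 0.046875), ∇h = (-0.5, 0.46875) → (-0.125, 0.046875) − 0.125·(-0.5, 0.46875) = (-0.0625, -0.01171875)
v = -0.01171875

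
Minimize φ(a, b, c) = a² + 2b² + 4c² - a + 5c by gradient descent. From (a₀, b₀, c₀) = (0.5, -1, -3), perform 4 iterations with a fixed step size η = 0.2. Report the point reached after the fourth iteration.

(0.5, -0.0016, -0.9328)

∇φ = (2a - 1, 4b, 8c + 5)
Step 1: at (0.5, -1, -3), ∇φ = (0, -4, -19) → (0.5, -1, -3) − 0.2·(0, -4, -19) = (0.5, -0.2, 0.8)
Step 2: at (0.5, -0.2, 0.8), ∇φ = (0, -0.8, 11.4) → (0.5, -0.2, 0.8) − 0.2·(0, -0.8, 11.4) = (0.5, -0.04, -1.48)
Step 3: at (0.5, -0.04, -1.48), ∇φ = (0, -0.16, -6.84) → (0.5, -0.04, -1.48) − 0.2·(0, -0.16, -6.84) = (0.5, -0.008, -0.112)
Step 4: at (0.5, -0.008, -0.112), ∇φ = (0, -0.032, 4.104) → (0.5, -0.008, -0.112) − 0.2·(0, -0.032, 4.104) = (0.5, -0.0016, -0.9328)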